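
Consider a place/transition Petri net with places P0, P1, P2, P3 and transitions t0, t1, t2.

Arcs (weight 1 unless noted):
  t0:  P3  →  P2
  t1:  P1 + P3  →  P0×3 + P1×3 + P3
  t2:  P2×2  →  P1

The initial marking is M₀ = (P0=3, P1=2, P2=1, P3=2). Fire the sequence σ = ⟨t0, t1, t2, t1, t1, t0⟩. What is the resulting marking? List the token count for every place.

(P0=12, P1=9, P2=1, P3=0)

step 1: fire t0:  (P0=3, P1=2, P2=1, P3=2) → (P0=3, P1=2, P2=2, P3=1)
step 2: fire t1:  (P0=3, P1=2, P2=2, P3=1) → (P0=6, P1=4, P2=2, P3=1)
step 3: fire t2:  (P0=6, P1=4, P2=2, P3=1) → (P0=6, P1=5, P2=0, P3=1)
step 4: fire t1:  (P0=6, P1=5, P2=0, P3=1) → (P0=9, P1=7, P2=0, P3=1)
step 5: fire t1:  (P0=9, P1=7, P2=0, P3=1) → (P0=12, P1=9, P2=0, P3=1)
step 6: fire t0:  (P0=12, P1=9, P2=0, P3=1) → (P0=12, P1=9, P2=1, P3=0)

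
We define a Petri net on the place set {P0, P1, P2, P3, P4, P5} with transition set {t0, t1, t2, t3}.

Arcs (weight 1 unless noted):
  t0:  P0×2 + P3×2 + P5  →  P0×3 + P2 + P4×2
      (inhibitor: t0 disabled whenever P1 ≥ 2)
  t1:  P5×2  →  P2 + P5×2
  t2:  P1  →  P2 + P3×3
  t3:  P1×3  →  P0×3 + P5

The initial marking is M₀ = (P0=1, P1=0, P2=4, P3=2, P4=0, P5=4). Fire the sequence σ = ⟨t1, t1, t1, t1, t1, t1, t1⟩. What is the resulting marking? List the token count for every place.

step 1: fire t1:  (P0=1, P1=0, P2=4, P3=2, P4=0, P5=4) → (P0=1, P1=0, P2=5, P3=2, P4=0, P5=4)
step 2: fire t1:  (P0=1, P1=0, P2=5, P3=2, P4=0, P5=4) → (P0=1, P1=0, P2=6, P3=2, P4=0, P5=4)
step 3: fire t1:  (P0=1, P1=0, P2=6, P3=2, P4=0, P5=4) → (P0=1, P1=0, P2=7, P3=2, P4=0, P5=4)
step 4: fire t1:  (P0=1, P1=0, P2=7, P3=2, P4=0, P5=4) → (P0=1, P1=0, P2=8, P3=2, P4=0, P5=4)
step 5: fire t1:  (P0=1, P1=0, P2=8, P3=2, P4=0, P5=4) → (P0=1, P1=0, P2=9, P3=2, P4=0, P5=4)
step 6: fire t1:  (P0=1, P1=0, P2=9, P3=2, P4=0, P5=4) → (P0=1, P1=0, P2=10, P3=2, P4=0, P5=4)
step 7: fire t1:  (P0=1, P1=0, P2=10, P3=2, P4=0, P5=4) → (P0=1, P1=0, P2=11, P3=2, P4=0, P5=4)

(P0=1, P1=0, P2=11, P3=2, P4=0, P5=4)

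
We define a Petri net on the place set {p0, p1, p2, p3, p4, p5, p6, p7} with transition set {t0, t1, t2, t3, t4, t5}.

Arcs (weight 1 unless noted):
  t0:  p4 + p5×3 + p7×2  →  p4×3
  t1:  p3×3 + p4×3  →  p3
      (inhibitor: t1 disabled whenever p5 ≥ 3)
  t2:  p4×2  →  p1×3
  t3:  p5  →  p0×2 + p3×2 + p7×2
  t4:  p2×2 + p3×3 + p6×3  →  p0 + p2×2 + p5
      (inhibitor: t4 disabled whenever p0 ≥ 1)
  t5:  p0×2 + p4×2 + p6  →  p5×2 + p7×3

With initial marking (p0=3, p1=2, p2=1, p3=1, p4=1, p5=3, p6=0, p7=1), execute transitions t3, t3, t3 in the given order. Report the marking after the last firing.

(p0=9, p1=2, p2=1, p3=7, p4=1, p5=0, p6=0, p7=7)

step 1: fire t3:  (p0=3, p1=2, p2=1, p3=1, p4=1, p5=3, p6=0, p7=1) → (p0=5, p1=2, p2=1, p3=3, p4=1, p5=2, p6=0, p7=3)
step 2: fire t3:  (p0=5, p1=2, p2=1, p3=3, p4=1, p5=2, p6=0, p7=3) → (p0=7, p1=2, p2=1, p3=5, p4=1, p5=1, p6=0, p7=5)
step 3: fire t3:  (p0=7, p1=2, p2=1, p3=5, p4=1, p5=1, p6=0, p7=5) → (p0=9, p1=2, p2=1, p3=7, p4=1, p5=0, p6=0, p7=7)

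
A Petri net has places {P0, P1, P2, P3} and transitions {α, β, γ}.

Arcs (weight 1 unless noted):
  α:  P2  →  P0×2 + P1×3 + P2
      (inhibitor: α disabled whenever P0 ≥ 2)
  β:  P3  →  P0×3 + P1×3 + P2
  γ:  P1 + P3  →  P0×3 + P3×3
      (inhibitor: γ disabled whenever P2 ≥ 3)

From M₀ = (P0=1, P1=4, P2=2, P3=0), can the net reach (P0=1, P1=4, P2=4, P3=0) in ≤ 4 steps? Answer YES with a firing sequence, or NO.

depth 0: 1 marking
depth 1: 2 markings reached so far
depth 2: 2 markings reached so far
(frontier empty at depth 2; search complete)
target is not among the 2 markings reachable within 4 steps

NO — not reachable within 4 firings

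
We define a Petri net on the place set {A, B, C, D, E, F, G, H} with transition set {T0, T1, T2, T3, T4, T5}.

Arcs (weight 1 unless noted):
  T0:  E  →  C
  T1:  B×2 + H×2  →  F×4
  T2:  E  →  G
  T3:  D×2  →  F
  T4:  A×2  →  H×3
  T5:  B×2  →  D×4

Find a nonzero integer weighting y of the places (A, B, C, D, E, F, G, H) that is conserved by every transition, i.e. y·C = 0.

Incidence matrix C (rows=places, cols=transitions):
       T0   T1   T2   T3   T4   T5
    A   0    0    0    0   -2    0
    B   0   -2    0    0    0   -2
    C   1    0    0    0    0    0
    D   0    0    0   -2    0    4
    E  -1    0   -1    0    0    0
    F   0    4    0    1    0    0
    G   0    0    1    0    0    0
    H   0   -2    0    0    3    0

Candidate y = [0, 0, 1, 0, 1, 0, 1, 0]; check y·C column-wise:
  col T0: 1·1 + 1·-1 + 1·0 = 0
  col T1: 0·-2 + 1·0 + 1·0 + 0·4 + 1·0 + 0·-2 = 0
  col T2: 1·0 + 1·-1 + 1·1 = 0
  col T3: 1·0 + 0·-2 + 1·0 + 0·1 + 1·0 = 0
  col T4: 0·-2 + 1·0 + 1·0 + 1·0 + 0·3 = 0
  col T5: 0·-2 + 1·0 + 0·4 + 1·0 + 1·0 = 0

y = (A:0, B:0, C:1, D:0, E:1, F:0, G:1, H:0)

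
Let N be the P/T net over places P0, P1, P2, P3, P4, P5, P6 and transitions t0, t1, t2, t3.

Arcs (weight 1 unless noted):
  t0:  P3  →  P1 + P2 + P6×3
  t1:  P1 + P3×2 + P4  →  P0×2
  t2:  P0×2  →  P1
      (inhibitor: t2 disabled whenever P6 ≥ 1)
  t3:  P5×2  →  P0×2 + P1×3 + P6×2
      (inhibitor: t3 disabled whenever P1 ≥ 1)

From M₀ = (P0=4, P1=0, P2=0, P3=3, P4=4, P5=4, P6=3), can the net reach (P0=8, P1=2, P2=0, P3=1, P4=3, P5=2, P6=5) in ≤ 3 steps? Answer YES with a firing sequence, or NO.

step 1: fire t3:  (P0=4, P1=0, P2=0, P3=3, P4=4, P5=4, P6=3) → (P0=6, P1=3, P2=0, P3=3, P4=4, P5=2, P6=5)
step 2: fire t1:  (P0=6, P1=3, P2=0, P3=3, P4=4, P5=2, P6=5) → (P0=8, P1=2, P2=0, P3=1, P4=3, P5=2, P6=5)

YES — reachable via ⟨t3, t1⟩ (2 firings)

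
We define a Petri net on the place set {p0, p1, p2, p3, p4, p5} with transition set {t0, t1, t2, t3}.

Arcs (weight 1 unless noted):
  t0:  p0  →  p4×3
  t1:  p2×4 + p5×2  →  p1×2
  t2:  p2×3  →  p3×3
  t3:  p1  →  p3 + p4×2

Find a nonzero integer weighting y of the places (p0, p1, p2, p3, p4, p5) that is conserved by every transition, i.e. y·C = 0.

y = (p0:3, p1:4, p2:2, p3:2, p4:1, p5:0)

Incidence matrix C (rows=places, cols=transitions):
       t0   t1   t2   t3
   p0  -1    0    0    0
   p1   0    2    0   -1
   p2   0   -4   -3    0
   p3   0    0    3    1
   p4   3    0    0    2
   p5   0   -2    0    0

Candidate y = [3, 4, 2, 2, 1, 0]; check y·C column-wise:
  col t0: 3·-1 + 4·0 + 2·0 + 2·0 + 1·3 = 0
  col t1: 3·0 + 4·2 + 2·-4 + 2·0 + 1·0 + 0·-2 = 0
  col t2: 3·0 + 4·0 + 2·-3 + 2·3 + 1·0 = 0
  col t3: 3·0 + 4·-1 + 2·0 + 2·1 + 1·2 = 0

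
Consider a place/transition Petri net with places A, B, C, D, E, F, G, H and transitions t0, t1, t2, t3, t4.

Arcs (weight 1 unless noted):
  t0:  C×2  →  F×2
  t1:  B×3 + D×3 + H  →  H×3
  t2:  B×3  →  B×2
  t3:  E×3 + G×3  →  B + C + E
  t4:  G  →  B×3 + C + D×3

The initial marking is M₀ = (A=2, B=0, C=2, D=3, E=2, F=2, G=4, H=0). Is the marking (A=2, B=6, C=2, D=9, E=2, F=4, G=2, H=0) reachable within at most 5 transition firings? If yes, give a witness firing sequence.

step 1: fire t0:  (A=2, B=0, C=2, D=3, E=2, F=2, G=4, H=0) → (A=2, B=0, C=0, D=3, E=2, F=4, G=4, H=0)
step 2: fire t4:  (A=2, B=0, C=0, D=3, E=2, F=4, G=4, H=0) → (A=2, B=3, C=1, D=6, E=2, F=4, G=3, H=0)
step 3: fire t4:  (A=2, B=3, C=1, D=6, E=2, F=4, G=3, H=0) → (A=2, B=6, C=2, D=9, E=2, F=4, G=2, H=0)

YES — reachable via ⟨t0, t4, t4⟩ (3 firings)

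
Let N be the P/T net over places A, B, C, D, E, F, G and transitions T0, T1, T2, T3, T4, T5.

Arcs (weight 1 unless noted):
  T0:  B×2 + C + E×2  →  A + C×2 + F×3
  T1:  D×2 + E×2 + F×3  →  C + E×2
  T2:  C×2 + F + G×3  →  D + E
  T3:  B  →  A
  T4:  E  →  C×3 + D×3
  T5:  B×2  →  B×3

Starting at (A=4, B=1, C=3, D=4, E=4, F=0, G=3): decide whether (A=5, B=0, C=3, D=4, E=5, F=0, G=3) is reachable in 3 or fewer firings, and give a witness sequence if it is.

depth 0: 1 marking
depth 1: 3 markings reached so far
depth 2: 5 markings reached so far
depth 3: 7 markings reached so far
target is not among the 7 markings reachable within 3 steps

NO — not reachable within 3 firings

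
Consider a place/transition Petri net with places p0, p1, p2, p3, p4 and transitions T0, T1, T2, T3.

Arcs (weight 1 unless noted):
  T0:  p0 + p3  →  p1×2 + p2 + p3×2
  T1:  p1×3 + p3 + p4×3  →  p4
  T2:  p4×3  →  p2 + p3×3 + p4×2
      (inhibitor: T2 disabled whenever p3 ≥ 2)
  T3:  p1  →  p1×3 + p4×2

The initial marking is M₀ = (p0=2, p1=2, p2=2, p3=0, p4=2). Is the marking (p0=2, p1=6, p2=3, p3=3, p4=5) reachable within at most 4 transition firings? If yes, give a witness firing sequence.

step 1: fire T3:  (p0=2, p1=2, p2=2, p3=0, p4=2) → (p0=2, p1=4, p2=2, p3=0, p4=4)
step 2: fire T2:  (p0=2, p1=4, p2=2, p3=0, p4=4) → (p0=2, p1=4, p2=3, p3=3, p4=3)
step 3: fire T3:  (p0=2, p1=4, p2=3, p3=3, p4=3) → (p0=2, p1=6, p2=3, p3=3, p4=5)

YES — reachable via ⟨T3, T2, T3⟩ (3 firings)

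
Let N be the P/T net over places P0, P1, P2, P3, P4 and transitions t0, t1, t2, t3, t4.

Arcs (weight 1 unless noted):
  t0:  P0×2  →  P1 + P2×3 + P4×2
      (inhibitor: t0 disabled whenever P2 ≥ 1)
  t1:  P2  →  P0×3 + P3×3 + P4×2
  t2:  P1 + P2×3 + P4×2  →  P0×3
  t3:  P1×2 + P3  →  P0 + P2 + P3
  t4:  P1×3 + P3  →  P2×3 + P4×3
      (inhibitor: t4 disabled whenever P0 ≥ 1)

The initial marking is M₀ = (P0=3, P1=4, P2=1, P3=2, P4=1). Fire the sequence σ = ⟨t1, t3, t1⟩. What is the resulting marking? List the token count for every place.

(P0=10, P1=2, P2=0, P3=8, P4=5)

step 1: fire t1:  (P0=3, P1=4, P2=1, P3=2, P4=1) → (P0=6, P1=4, P2=0, P3=5, P4=3)
step 2: fire t3:  (P0=6, P1=4, P2=0, P3=5, P4=3) → (P0=7, P1=2, P2=1, P3=5, P4=3)
step 3: fire t1:  (P0=7, P1=2, P2=1, P3=5, P4=3) → (P0=10, P1=2, P2=0, P3=8, P4=5)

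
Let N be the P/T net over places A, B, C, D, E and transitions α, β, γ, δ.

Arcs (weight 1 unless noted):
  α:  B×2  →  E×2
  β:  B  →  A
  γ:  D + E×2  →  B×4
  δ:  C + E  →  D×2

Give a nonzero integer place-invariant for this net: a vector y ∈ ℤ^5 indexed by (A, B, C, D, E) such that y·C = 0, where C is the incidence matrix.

Incidence matrix C (rows=places, cols=transitions):
        α    β    γ    δ
    A   0    1    0    0
    B  -2   -1    4    0
    C   0    0    0   -1
    D   0    0   -1    2
    E   2    0   -2   -1

Candidate y = [1, 1, 3, 2, 1]; check y·C column-wise:
  col α: 1·0 + 1·-2 + 3·0 + 2·0 + 1·2 = 0
  col β: 1·1 + 1·-1 + 3·0 + 2·0 + 1·0 = 0
  col γ: 1·0 + 1·4 + 3·0 + 2·-1 + 1·-2 = 0
  col δ: 1·0 + 1·0 + 3·-1 + 2·2 + 1·-1 = 0

y = (A:1, B:1, C:3, D:2, E:1)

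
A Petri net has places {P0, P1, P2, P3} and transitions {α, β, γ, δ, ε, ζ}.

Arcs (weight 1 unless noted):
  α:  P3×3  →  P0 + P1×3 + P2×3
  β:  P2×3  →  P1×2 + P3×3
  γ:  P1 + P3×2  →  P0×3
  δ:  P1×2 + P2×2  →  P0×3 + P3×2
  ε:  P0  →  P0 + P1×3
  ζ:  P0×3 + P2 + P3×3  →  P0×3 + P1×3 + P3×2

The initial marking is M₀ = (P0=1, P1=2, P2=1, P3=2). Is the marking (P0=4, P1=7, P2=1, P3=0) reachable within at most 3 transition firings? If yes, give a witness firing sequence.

step 1: fire γ:  (P0=1, P1=2, P2=1, P3=2) → (P0=4, P1=1, P2=1, P3=0)
step 2: fire ε:  (P0=4, P1=1, P2=1, P3=0) → (P0=4, P1=4, P2=1, P3=0)
step 3: fire ε:  (P0=4, P1=4, P2=1, P3=0) → (P0=4, P1=7, P2=1, P3=0)

YES — reachable via ⟨γ, ε, ε⟩ (3 firings)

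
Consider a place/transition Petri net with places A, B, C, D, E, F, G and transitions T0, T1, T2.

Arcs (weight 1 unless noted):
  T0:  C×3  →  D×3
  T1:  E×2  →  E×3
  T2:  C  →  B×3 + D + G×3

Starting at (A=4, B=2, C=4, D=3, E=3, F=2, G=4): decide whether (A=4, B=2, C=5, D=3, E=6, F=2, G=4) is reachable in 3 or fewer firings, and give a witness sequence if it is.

NO — not reachable within 3 firings

depth 0: 1 marking
depth 1: 4 markings reached so far
depth 2: 9 markings reached so far
depth 3: 15 markings reached so far
target is not among the 15 markings reachable within 3 steps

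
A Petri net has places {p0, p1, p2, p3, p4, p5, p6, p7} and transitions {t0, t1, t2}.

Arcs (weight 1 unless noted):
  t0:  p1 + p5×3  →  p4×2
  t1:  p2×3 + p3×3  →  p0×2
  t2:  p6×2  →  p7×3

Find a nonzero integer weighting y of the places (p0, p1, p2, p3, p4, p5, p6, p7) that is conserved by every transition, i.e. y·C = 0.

Incidence matrix C (rows=places, cols=transitions):
       t0   t1   t2
   p0   0    2    0
   p1  -1    0    0
   p2   0   -3    0
   p3   0   -3    0
   p4   2    0    0
   p5  -3    0    0
   p6   0    0   -2
   p7   0    0    3

Candidate y = [3, 0, 2, 0, 0, 0, 0, 0]; check y·C column-wise:
  col t0: 3·0 + 0·-1 + 2·0 + 0·2 + 0·-3 = 0
  col t1: 3·2 + 2·-3 + 0·-3 = 0
  col t2: 3·0 + 2·0 + 0·-2 + 0·3 = 0

y = (p0:3, p1:0, p2:2, p3:0, p4:0, p5:0, p6:0, p7:0)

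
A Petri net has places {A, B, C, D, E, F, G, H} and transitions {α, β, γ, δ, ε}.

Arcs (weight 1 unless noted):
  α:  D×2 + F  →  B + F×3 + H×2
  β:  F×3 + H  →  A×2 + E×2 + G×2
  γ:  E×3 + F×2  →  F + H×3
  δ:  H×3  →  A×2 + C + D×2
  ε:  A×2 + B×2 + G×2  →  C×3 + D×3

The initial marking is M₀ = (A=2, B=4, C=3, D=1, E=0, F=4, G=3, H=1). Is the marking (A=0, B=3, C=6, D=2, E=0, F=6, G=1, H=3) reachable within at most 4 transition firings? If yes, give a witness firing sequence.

YES — reachable via ⟨ε, α⟩ (2 firings)

step 1: fire ε:  (A=2, B=4, C=3, D=1, E=0, F=4, G=3, H=1) → (A=0, B=2, C=6, D=4, E=0, F=4, G=1, H=1)
step 2: fire α:  (A=0, B=2, C=6, D=4, E=0, F=4, G=1, H=1) → (A=0, B=3, C=6, D=2, E=0, F=6, G=1, H=3)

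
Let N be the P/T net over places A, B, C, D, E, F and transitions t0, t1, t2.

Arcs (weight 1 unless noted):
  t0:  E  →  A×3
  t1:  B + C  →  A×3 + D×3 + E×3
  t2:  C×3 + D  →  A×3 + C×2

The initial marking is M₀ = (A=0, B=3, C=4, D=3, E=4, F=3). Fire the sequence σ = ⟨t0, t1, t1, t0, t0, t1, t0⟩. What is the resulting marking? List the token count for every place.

step 1: fire t0:  (A=0, B=3, C=4, D=3, E=4, F=3) → (A=3, B=3, C=4, D=3, E=3, F=3)
step 2: fire t1:  (A=3, B=3, C=4, D=3, E=3, F=3) → (A=6, B=2, C=3, D=6, E=6, F=3)
step 3: fire t1:  (A=6, B=2, C=3, D=6, E=6, F=3) → (A=9, B=1, C=2, D=9, E=9, F=3)
step 4: fire t0:  (A=9, B=1, C=2, D=9, E=9, F=3) → (A=12, B=1, C=2, D=9, E=8, F=3)
step 5: fire t0:  (A=12, B=1, C=2, D=9, E=8, F=3) → (A=15, B=1, C=2, D=9, E=7, F=3)
step 6: fire t1:  (A=15, B=1, C=2, D=9, E=7, F=3) → (A=18, B=0, C=1, D=12, E=10, F=3)
step 7: fire t0:  (A=18, B=0, C=1, D=12, E=10, F=3) → (A=21, B=0, C=1, D=12, E=9, F=3)

(A=21, B=0, C=1, D=12, E=9, F=3)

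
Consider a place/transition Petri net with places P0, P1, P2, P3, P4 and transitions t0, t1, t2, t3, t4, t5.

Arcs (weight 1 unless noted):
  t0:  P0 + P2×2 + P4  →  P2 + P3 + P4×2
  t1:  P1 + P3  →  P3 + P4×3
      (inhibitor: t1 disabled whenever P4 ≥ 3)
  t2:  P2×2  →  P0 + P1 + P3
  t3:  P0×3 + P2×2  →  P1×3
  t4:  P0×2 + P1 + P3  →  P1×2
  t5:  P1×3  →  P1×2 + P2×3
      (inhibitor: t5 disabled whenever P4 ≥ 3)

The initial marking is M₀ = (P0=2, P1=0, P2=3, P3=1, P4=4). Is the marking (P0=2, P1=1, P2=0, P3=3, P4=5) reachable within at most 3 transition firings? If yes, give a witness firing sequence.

step 1: fire t0:  (P0=2, P1=0, P2=3, P3=1, P4=4) → (P0=1, P1=0, P2=2, P3=2, P4=5)
step 2: fire t2:  (P0=1, P1=0, P2=2, P3=2, P4=5) → (P0=2, P1=1, P2=0, P3=3, P4=5)

YES — reachable via ⟨t0, t2⟩ (2 firings)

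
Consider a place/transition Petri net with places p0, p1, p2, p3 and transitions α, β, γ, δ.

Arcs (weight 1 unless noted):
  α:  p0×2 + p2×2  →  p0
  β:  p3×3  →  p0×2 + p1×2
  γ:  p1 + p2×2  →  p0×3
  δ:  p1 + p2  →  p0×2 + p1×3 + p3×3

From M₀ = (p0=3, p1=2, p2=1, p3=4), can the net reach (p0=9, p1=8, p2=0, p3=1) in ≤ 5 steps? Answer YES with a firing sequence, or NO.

step 1: fire β:  (p0=3, p1=2, p2=1, p3=4) → (p0=5, p1=4, p2=1, p3=1)
step 2: fire δ:  (p0=5, p1=4, p2=1, p3=1) → (p0=7, p1=6, p2=0, p3=4)
step 3: fire β:  (p0=7, p1=6, p2=0, p3=4) → (p0=9, p1=8, p2=0, p3=1)

YES — reachable via ⟨β, δ, β⟩ (3 firings)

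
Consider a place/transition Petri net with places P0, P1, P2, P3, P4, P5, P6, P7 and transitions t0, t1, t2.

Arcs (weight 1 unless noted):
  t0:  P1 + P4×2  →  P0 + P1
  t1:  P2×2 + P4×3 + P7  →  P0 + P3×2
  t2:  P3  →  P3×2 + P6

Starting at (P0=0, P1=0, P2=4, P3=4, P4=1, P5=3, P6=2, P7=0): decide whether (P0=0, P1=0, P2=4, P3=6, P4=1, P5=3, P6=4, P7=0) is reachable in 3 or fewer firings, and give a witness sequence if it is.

YES — reachable via ⟨t2, t2⟩ (2 firings)

step 1: fire t2:  (P0=0, P1=0, P2=4, P3=4, P4=1, P5=3, P6=2, P7=0) → (P0=0, P1=0, P2=4, P3=5, P4=1, P5=3, P6=3, P7=0)
step 2: fire t2:  (P0=0, P1=0, P2=4, P3=5, P4=1, P5=3, P6=3, P7=0) → (P0=0, P1=0, P2=4, P3=6, P4=1, P5=3, P6=4, P7=0)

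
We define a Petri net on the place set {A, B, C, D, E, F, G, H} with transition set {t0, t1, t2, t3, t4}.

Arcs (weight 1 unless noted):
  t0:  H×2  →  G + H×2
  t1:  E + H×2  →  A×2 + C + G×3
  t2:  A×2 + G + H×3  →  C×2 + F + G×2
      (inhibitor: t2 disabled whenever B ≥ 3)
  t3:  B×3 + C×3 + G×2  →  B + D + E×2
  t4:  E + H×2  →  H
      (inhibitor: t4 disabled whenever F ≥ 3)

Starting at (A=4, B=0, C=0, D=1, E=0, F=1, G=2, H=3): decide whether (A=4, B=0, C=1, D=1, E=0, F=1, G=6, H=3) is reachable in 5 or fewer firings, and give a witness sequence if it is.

depth 0: 1 marking
depth 1: 3 markings reached so far
depth 2: 5 markings reached so far
depth 3: 7 markings reached so far
depth 4: 9 markings reached so far
depth 5: 11 markings reached so far
target is not among the 11 markings reachable within 5 steps

NO — not reachable within 5 firings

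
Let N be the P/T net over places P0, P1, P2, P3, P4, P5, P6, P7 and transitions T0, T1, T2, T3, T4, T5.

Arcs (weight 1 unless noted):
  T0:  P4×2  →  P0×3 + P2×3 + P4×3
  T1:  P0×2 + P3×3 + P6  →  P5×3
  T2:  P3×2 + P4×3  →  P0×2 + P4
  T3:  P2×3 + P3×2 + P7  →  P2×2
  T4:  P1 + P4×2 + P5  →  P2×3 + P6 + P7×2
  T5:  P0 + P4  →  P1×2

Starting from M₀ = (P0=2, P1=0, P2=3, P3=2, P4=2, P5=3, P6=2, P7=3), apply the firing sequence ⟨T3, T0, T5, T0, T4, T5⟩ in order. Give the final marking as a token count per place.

step 1: fire T3:  (P0=2, P1=0, P2=3, P3=2, P4=2, P5=3, P6=2, P7=3) → (P0=2, P1=0, P2=2, P3=0, P4=2, P5=3, P6=2, P7=2)
step 2: fire T0:  (P0=2, P1=0, P2=2, P3=0, P4=2, P5=3, P6=2, P7=2) → (P0=5, P1=0, P2=5, P3=0, P4=3, P5=3, P6=2, P7=2)
step 3: fire T5:  (P0=5, P1=0, P2=5, P3=0, P4=3, P5=3, P6=2, P7=2) → (P0=4, P1=2, P2=5, P3=0, P4=2, P5=3, P6=2, P7=2)
step 4: fire T0:  (P0=4, P1=2, P2=5, P3=0, P4=2, P5=3, P6=2, P7=2) → (P0=7, P1=2, P2=8, P3=0, P4=3, P5=3, P6=2, P7=2)
step 5: fire T4:  (P0=7, P1=2, P2=8, P3=0, P4=3, P5=3, P6=2, P7=2) → (P0=7, P1=1, P2=11, P3=0, P4=1, P5=2, P6=3, P7=4)
step 6: fire T5:  (P0=7, P1=1, P2=11, P3=0, P4=1, P5=2, P6=3, P7=4) → (P0=6, P1=3, P2=11, P3=0, P4=0, P5=2, P6=3, P7=4)

(P0=6, P1=3, P2=11, P3=0, P4=0, P5=2, P6=3, P7=4)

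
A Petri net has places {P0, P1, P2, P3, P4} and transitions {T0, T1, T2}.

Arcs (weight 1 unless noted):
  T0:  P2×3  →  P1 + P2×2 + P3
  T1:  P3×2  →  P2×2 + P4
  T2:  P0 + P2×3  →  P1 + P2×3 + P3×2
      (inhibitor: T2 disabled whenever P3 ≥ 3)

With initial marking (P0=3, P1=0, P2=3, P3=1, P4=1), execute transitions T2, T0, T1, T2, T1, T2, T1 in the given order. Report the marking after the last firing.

(P0=0, P1=4, P2=8, P3=2, P4=4)

step 1: fire T2:  (P0=3, P1=0, P2=3, P3=1, P4=1) → (P0=2, P1=1, P2=3, P3=3, P4=1)
step 2: fire T0:  (P0=2, P1=1, P2=3, P3=3, P4=1) → (P0=2, P1=2, P2=2, P3=4, P4=1)
step 3: fire T1:  (P0=2, P1=2, P2=2, P3=4, P4=1) → (P0=2, P1=2, P2=4, P3=2, P4=2)
step 4: fire T2:  (P0=2, P1=2, P2=4, P3=2, P4=2) → (P0=1, P1=3, P2=4, P3=4, P4=2)
step 5: fire T1:  (P0=1, P1=3, P2=4, P3=4, P4=2) → (P0=1, P1=3, P2=6, P3=2, P4=3)
step 6: fire T2:  (P0=1, P1=3, P2=6, P3=2, P4=3) → (P0=0, P1=4, P2=6, P3=4, P4=3)
step 7: fire T1:  (P0=0, P1=4, P2=6, P3=4, P4=3) → (P0=0, P1=4, P2=8, P3=2, P4=4)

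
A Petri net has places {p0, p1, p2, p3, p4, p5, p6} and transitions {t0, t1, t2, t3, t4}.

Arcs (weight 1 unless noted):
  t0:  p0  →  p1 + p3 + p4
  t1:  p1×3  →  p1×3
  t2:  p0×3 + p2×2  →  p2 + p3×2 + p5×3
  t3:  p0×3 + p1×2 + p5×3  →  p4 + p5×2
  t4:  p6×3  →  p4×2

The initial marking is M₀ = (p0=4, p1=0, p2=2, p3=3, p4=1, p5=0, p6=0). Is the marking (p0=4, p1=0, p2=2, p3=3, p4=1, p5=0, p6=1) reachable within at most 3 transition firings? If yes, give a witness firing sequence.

depth 0: 1 marking
depth 1: 3 markings reached so far
depth 2: 5 markings reached so far
depth 3: 6 markings reached so far
target is not among the 6 markings reachable within 3 steps

NO — not reachable within 3 firings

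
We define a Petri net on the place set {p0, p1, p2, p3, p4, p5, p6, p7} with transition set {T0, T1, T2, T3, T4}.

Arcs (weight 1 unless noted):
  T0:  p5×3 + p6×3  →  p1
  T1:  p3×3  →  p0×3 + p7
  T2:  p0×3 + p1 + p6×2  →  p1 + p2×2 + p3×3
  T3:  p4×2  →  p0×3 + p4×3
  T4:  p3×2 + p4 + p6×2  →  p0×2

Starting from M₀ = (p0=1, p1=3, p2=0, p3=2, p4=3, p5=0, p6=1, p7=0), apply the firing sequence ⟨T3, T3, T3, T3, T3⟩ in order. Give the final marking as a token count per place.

step 1: fire T3:  (p0=1, p1=3, p2=0, p3=2, p4=3, p5=0, p6=1, p7=0) → (p0=4, p1=3, p2=0, p3=2, p4=4, p5=0, p6=1, p7=0)
step 2: fire T3:  (p0=4, p1=3, p2=0, p3=2, p4=4, p5=0, p6=1, p7=0) → (p0=7, p1=3, p2=0, p3=2, p4=5, p5=0, p6=1, p7=0)
step 3: fire T3:  (p0=7, p1=3, p2=0, p3=2, p4=5, p5=0, p6=1, p7=0) → (p0=10, p1=3, p2=0, p3=2, p4=6, p5=0, p6=1, p7=0)
step 4: fire T3:  (p0=10, p1=3, p2=0, p3=2, p4=6, p5=0, p6=1, p7=0) → (p0=13, p1=3, p2=0, p3=2, p4=7, p5=0, p6=1, p7=0)
step 5: fire T3:  (p0=13, p1=3, p2=0, p3=2, p4=7, p5=0, p6=1, p7=0) → (p0=16, p1=3, p2=0, p3=2, p4=8, p5=0, p6=1, p7=0)

(p0=16, p1=3, p2=0, p3=2, p4=8, p5=0, p6=1, p7=0)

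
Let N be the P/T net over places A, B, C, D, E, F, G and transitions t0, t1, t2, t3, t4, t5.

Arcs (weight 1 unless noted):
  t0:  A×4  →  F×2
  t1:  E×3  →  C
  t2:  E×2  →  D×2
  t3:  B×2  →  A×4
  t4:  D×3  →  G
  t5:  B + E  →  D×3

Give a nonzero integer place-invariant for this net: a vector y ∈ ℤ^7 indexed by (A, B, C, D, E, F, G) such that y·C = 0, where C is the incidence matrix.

y = (A:1, B:2, C:3, D:1, E:1, F:2, G:3)

Incidence matrix C (rows=places, cols=transitions):
       t0   t1   t2   t3   t4   t5
    A  -4    0    0    4    0    0
    B   0    0    0   -2    0   -1
    C   0    1    0    0    0    0
    D   0    0    2    0   -3    3
    E   0   -3   -2    0    0   -1
    F   2    0    0    0    0    0
    G   0    0    0    0    1    0

Candidate y = [1, 2, 3, 1, 1, 2, 3]; check y·C column-wise:
  col t0: 1·-4 + 2·0 + 3·0 + 1·0 + 1·0 + 2·2 + 3·0 = 0
  col t1: 1·0 + 2·0 + 3·1 + 1·0 + 1·-3 + 2·0 + 3·0 = 0
  col t2: 1·0 + 2·0 + 3·0 + 1·2 + 1·-2 + 2·0 + 3·0 = 0
  col t3: 1·4 + 2·-2 + 3·0 + 1·0 + 1·0 + 2·0 + 3·0 = 0
  col t4: 1·0 + 2·0 + 3·0 + 1·-3 + 1·0 + 2·0 + 3·1 = 0
  col t5: 1·0 + 2·-1 + 3·0 + 1·3 + 1·-1 + 2·0 + 3·0 = 0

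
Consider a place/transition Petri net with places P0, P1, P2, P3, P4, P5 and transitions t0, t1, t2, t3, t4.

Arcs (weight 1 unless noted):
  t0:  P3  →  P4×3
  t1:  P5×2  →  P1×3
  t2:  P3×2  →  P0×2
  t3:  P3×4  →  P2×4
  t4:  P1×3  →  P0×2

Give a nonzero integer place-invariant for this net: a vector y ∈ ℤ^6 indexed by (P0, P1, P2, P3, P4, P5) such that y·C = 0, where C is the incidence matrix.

Incidence matrix C (rows=places, cols=transitions):
       t0   t1   t2   t3   t4
   P0   0    0    2    0    2
   P1   0    3    0    0   -3
   P2   0    0    0    4    0
   P3  -1    0   -2   -4    0
   P4   3    0    0    0    0
   P5   0   -2    0    0    0

Candidate y = [3, 2, 3, 3, 1, 3]; check y·C column-wise:
  col t0: 3·0 + 2·0 + 3·0 + 3·-1 + 1·3 + 3·0 = 0
  col t1: 3·0 + 2·3 + 3·0 + 3·0 + 1·0 + 3·-2 = 0
  col t2: 3·2 + 2·0 + 3·0 + 3·-2 + 1·0 + 3·0 = 0
  col t3: 3·0 + 2·0 + 3·4 + 3·-4 + 1·0 + 3·0 = 0
  col t4: 3·2 + 2·-3 + 3·0 + 3·0 + 1·0 + 3·0 = 0

y = (P0:3, P1:2, P2:3, P3:3, P4:1, P5:3)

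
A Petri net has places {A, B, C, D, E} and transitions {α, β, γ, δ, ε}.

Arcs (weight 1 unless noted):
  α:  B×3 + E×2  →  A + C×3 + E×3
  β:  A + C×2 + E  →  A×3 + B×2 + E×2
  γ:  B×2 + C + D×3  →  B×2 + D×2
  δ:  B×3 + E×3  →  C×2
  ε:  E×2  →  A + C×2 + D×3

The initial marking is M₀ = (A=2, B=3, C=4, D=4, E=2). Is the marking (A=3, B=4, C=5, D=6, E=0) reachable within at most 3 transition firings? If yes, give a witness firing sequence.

NO — not reachable within 3 firings

depth 0: 1 marking
depth 1: 5 markings reached so far
depth 2: 14 markings reached so far
depth 3: 25 markings reached so far
target is not among the 25 markings reachable within 3 steps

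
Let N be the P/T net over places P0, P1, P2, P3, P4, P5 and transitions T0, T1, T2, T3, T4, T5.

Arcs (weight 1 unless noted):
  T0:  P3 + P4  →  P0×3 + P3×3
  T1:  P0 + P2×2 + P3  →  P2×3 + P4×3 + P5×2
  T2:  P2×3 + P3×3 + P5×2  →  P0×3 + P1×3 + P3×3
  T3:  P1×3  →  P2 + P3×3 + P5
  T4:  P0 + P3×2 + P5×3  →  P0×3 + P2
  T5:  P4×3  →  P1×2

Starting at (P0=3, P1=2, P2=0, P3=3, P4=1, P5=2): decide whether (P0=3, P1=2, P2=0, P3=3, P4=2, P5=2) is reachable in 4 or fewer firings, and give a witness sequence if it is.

depth 0: 1 marking
depth 1: 2 markings reached so far
depth 2: 2 markings reached so far
(frontier empty at depth 2; search complete)
target is not among the 2 markings reachable within 4 steps

NO — not reachable within 4 firings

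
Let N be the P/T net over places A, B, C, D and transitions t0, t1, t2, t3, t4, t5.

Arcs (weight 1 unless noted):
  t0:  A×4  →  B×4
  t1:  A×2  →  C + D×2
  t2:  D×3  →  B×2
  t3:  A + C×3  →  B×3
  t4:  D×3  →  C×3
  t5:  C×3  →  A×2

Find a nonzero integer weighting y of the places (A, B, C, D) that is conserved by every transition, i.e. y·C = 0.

Incidence matrix C (rows=places, cols=transitions):
       t0   t1   t2   t3   t4   t5
    A  -4   -2    0   -1    0    2
    B   4    0    2    3    0    0
    C   0    1    0   -3    3   -3
    D   0    2   -3    0   -3    0

Candidate y = [3, 3, 2, 2]; check y·C column-wise:
  col t0: 3·-4 + 3·4 + 2·0 + 2·0 = 0
  col t1: 3·-2 + 3·0 + 2·1 + 2·2 = 0
  col t2: 3·0 + 3·2 + 2·0 + 2·-3 = 0
  col t3: 3·-1 + 3·3 + 2·-3 + 2·0 = 0
  col t4: 3·0 + 3·0 + 2·3 + 2·-3 = 0
  col t5: 3·2 + 3·0 + 2·-3 + 2·0 = 0

y = (A:3, B:3, C:2, D:2)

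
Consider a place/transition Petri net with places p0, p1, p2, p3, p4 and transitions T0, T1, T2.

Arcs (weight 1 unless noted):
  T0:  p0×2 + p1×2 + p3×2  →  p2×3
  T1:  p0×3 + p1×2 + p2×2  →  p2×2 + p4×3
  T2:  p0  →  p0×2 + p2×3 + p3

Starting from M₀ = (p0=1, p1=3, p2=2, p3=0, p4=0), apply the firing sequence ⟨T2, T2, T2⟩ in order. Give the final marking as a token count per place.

step 1: fire T2:  (p0=1, p1=3, p2=2, p3=0, p4=0) → (p0=2, p1=3, p2=5, p3=1, p4=0)
step 2: fire T2:  (p0=2, p1=3, p2=5, p3=1, p4=0) → (p0=3, p1=3, p2=8, p3=2, p4=0)
step 3: fire T2:  (p0=3, p1=3, p2=8, p3=2, p4=0) → (p0=4, p1=3, p2=11, p3=3, p4=0)

(p0=4, p1=3, p2=11, p3=3, p4=0)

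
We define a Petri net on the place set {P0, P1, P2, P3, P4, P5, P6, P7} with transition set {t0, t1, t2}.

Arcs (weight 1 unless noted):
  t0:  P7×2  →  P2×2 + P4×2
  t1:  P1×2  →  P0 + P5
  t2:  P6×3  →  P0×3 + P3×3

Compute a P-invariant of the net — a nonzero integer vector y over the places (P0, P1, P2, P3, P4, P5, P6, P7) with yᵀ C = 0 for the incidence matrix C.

y = (P0:2, P1:1, P2:0, P3:-2, P4:0, P5:0, P6:0, P7:0)

Incidence matrix C (rows=places, cols=transitions):
       t0   t1   t2
   P0   0    1    3
   P1   0   -2    0
   P2   2    0    0
   P3   0    0    3
   P4   2    0    0
   P5   0    1    0
   P6   0    0   -3
   P7  -2    0    0

Candidate y = [2, 1, 0, -2, 0, 0, 0, 0]; check y·C column-wise:
  col t0: 2·0 + 1·0 + 0·2 + -2·0 + 0·2 + 0·-2 = 0
  col t1: 2·1 + 1·-2 + -2·0 + 0·1 = 0
  col t2: 2·3 + 1·0 + -2·3 + 0·-3 = 0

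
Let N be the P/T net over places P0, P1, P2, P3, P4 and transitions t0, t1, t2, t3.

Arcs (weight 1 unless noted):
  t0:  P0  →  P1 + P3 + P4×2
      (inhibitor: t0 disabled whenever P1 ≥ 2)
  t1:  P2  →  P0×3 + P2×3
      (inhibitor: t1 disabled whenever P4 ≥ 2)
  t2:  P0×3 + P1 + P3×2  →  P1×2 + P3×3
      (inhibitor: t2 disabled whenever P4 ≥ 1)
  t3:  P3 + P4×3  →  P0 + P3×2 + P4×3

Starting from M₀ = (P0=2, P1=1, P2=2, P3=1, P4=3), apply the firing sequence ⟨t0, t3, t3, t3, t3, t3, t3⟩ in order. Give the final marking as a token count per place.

(P0=7, P1=2, P2=2, P3=8, P4=5)

step 1: fire t0:  (P0=2, P1=1, P2=2, P3=1, P4=3) → (P0=1, P1=2, P2=2, P3=2, P4=5)
step 2: fire t3:  (P0=1, P1=2, P2=2, P3=2, P4=5) → (P0=2, P1=2, P2=2, P3=3, P4=5)
step 3: fire t3:  (P0=2, P1=2, P2=2, P3=3, P4=5) → (P0=3, P1=2, P2=2, P3=4, P4=5)
step 4: fire t3:  (P0=3, P1=2, P2=2, P3=4, P4=5) → (P0=4, P1=2, P2=2, P3=5, P4=5)
step 5: fire t3:  (P0=4, P1=2, P2=2, P3=5, P4=5) → (P0=5, P1=2, P2=2, P3=6, P4=5)
step 6: fire t3:  (P0=5, P1=2, P2=2, P3=6, P4=5) → (P0=6, P1=2, P2=2, P3=7, P4=5)
step 7: fire t3:  (P0=6, P1=2, P2=2, P3=7, P4=5) → (P0=7, P1=2, P2=2, P3=8, P4=5)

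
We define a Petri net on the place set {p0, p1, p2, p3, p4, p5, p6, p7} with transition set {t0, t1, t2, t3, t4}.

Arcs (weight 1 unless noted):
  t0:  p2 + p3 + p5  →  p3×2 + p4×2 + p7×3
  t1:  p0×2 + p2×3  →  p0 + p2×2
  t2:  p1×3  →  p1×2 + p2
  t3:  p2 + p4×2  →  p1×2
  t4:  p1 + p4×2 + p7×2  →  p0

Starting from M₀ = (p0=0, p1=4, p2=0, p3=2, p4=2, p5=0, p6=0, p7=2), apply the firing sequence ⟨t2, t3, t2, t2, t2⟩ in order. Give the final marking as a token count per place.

(p0=0, p1=2, p2=3, p3=2, p4=0, p5=0, p6=0, p7=2)

step 1: fire t2:  (p0=0, p1=4, p2=0, p3=2, p4=2, p5=0, p6=0, p7=2) → (p0=0, p1=3, p2=1, p3=2, p4=2, p5=0, p6=0, p7=2)
step 2: fire t3:  (p0=0, p1=3, p2=1, p3=2, p4=2, p5=0, p6=0, p7=2) → (p0=0, p1=5, p2=0, p3=2, p4=0, p5=0, p6=0, p7=2)
step 3: fire t2:  (p0=0, p1=5, p2=0, p3=2, p4=0, p5=0, p6=0, p7=2) → (p0=0, p1=4, p2=1, p3=2, p4=0, p5=0, p6=0, p7=2)
step 4: fire t2:  (p0=0, p1=4, p2=1, p3=2, p4=0, p5=0, p6=0, p7=2) → (p0=0, p1=3, p2=2, p3=2, p4=0, p5=0, p6=0, p7=2)
step 5: fire t2:  (p0=0, p1=3, p2=2, p3=2, p4=0, p5=0, p6=0, p7=2) → (p0=0, p1=2, p2=3, p3=2, p4=0, p5=0, p6=0, p7=2)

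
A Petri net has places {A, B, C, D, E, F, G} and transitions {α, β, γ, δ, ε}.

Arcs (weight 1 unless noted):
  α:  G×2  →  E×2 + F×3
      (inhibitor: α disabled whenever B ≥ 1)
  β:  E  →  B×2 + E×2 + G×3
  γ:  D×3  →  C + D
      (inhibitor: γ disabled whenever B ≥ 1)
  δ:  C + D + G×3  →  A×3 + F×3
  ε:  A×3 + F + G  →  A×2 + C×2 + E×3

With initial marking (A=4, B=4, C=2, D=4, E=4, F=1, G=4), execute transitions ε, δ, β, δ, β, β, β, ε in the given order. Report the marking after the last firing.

step 1: fire ε:  (A=4, B=4, C=2, D=4, E=4, F=1, G=4) → (A=3, B=4, C=4, D=4, E=7, F=0, G=3)
step 2: fire δ:  (A=3, B=4, C=4, D=4, E=7, F=0, G=3) → (A=6, B=4, C=3, D=3, E=7, F=3, G=0)
step 3: fire β:  (A=6, B=4, C=3, D=3, E=7, F=3, G=0) → (A=6, B=6, C=3, D=3, E=8, F=3, G=3)
step 4: fire δ:  (A=6, B=6, C=3, D=3, E=8, F=3, G=3) → (A=9, B=6, C=2, D=2, E=8, F=6, G=0)
step 5: fire β:  (A=9, B=6, C=2, D=2, E=8, F=6, G=0) → (A=9, B=8, C=2, D=2, E=9, F=6, G=3)
step 6: fire β:  (A=9, B=8, C=2, D=2, E=9, F=6, G=3) → (A=9, B=10, C=2, D=2, E=10, F=6, G=6)
step 7: fire β:  (A=9, B=10, C=2, D=2, E=10, F=6, G=6) → (A=9, B=12, C=2, D=2, E=11, F=6, G=9)
step 8: fire ε:  (A=9, B=12, C=2, D=2, E=11, F=6, G=9) → (A=8, B=12, C=4, D=2, E=14, F=5, G=8)

(A=8, B=12, C=4, D=2, E=14, F=5, G=8)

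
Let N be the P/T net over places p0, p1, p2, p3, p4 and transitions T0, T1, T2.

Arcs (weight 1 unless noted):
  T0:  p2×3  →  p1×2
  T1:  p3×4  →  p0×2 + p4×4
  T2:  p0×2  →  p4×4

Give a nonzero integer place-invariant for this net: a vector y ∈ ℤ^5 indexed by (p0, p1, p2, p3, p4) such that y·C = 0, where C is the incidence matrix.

Incidence matrix C (rows=places, cols=transitions):
       T0   T1   T2
   p0   0    2   -2
   p1   2    0    0
   p2  -3    0    0
   p3   0   -4    0
   p4   0    4    4

Candidate y = [0, 3, 2, 0, 0]; check y·C column-wise:
  col T0: 3·2 + 2·-3 = 0
  col T1: 0·2 + 3·0 + 2·0 + 0·-4 + 0·4 = 0
  col T2: 0·-2 + 3·0 + 2·0 + 0·4 = 0

y = (p0:0, p1:3, p2:2, p3:0, p4:0)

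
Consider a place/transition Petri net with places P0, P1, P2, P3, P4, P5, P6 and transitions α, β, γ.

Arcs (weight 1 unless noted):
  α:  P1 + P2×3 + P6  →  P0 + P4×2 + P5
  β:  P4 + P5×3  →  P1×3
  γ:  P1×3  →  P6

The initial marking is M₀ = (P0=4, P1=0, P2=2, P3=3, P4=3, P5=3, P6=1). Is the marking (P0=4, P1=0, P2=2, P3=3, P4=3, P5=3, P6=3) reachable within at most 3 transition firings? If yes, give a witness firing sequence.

depth 0: 1 marking
depth 1: 2 markings reached so far
depth 2: 3 markings reached so far
depth 3: 3 markings reached so far
(frontier empty at depth 3; search complete)
target is not among the 3 markings reachable within 3 steps

NO — not reachable within 3 firings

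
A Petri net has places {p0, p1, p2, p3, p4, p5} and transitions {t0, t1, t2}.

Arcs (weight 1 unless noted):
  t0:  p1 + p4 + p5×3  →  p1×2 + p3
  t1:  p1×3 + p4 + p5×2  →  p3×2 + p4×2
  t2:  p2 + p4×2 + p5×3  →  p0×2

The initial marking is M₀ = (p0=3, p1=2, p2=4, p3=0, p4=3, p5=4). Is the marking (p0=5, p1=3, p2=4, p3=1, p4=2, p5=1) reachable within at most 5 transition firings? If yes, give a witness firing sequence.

NO — not reachable within 5 firings

depth 0: 1 marking
depth 1: 3 markings reached so far
depth 2: 3 markings reached so far
(frontier empty at depth 2; search complete)
target is not among the 3 markings reachable within 5 steps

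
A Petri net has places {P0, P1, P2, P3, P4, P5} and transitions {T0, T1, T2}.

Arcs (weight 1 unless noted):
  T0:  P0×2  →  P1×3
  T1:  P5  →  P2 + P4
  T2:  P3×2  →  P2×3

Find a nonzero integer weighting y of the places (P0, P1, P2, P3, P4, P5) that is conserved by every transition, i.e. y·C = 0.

y = (P0:3, P1:2, P2:0, P3:0, P4:0, P5:0)

Incidence matrix C (rows=places, cols=transitions):
       T0   T1   T2
   P0  -2    0    0
   P1   3    0    0
   P2   0    1    3
   P3   0    0   -2
   P4   0    1    0
   P5   0   -1    0

Candidate y = [3, 2, 0, 0, 0, 0]; check y·C column-wise:
  col T0: 3·-2 + 2·3 = 0
  col T1: 3·0 + 2·0 + 0·1 + 0·1 + 0·-1 = 0
  col T2: 3·0 + 2·0 + 0·3 + 0·-2 = 0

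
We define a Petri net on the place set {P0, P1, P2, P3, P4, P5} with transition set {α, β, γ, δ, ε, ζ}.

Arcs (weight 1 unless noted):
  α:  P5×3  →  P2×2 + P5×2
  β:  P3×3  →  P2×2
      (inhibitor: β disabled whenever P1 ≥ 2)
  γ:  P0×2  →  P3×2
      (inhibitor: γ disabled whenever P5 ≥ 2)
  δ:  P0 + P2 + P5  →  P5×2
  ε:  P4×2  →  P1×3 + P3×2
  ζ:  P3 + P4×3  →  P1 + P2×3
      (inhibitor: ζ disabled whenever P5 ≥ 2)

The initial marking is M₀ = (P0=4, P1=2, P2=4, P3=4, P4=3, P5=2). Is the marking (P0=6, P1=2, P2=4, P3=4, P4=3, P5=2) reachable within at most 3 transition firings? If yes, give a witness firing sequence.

depth 0: 1 marking
depth 1: 3 markings reached so far
depth 2: 6 markings reached so far
depth 3: 10 markings reached so far
target is not among the 10 markings reachable within 3 steps

NO — not reachable within 3 firings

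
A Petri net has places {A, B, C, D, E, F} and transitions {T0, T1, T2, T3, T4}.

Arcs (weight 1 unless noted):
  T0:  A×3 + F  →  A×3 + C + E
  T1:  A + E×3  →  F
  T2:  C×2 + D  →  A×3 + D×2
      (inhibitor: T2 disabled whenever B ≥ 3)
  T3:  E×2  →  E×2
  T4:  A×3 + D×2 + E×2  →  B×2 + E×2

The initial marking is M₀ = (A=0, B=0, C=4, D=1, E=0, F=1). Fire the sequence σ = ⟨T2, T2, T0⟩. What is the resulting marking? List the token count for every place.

step 1: fire T2:  (A=0, B=0, C=4, D=1, E=0, F=1) → (A=3, B=0, C=2, D=2, E=0, F=1)
step 2: fire T2:  (A=3, B=0, C=2, D=2, E=0, F=1) → (A=6, B=0, C=0, D=3, E=0, F=1)
step 3: fire T0:  (A=6, B=0, C=0, D=3, E=0, F=1) → (A=6, B=0, C=1, D=3, E=1, F=0)

(A=6, B=0, C=1, D=3, E=1, F=0)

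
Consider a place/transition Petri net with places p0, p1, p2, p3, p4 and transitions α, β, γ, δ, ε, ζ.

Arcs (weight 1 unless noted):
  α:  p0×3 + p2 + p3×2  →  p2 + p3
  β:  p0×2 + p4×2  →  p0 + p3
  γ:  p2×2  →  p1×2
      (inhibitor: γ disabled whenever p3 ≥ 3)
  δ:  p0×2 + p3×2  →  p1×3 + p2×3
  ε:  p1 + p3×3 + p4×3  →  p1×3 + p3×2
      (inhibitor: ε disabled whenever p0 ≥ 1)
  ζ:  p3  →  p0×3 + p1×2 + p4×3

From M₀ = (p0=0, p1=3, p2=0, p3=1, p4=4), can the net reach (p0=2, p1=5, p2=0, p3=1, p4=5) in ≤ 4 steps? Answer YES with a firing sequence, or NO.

YES — reachable via ⟨ζ, β⟩ (2 firings)

step 1: fire ζ:  (p0=0, p1=3, p2=0, p3=1, p4=4) → (p0=3, p1=5, p2=0, p3=0, p4=7)
step 2: fire β:  (p0=3, p1=5, p2=0, p3=0, p4=7) → (p0=2, p1=5, p2=0, p3=1, p4=5)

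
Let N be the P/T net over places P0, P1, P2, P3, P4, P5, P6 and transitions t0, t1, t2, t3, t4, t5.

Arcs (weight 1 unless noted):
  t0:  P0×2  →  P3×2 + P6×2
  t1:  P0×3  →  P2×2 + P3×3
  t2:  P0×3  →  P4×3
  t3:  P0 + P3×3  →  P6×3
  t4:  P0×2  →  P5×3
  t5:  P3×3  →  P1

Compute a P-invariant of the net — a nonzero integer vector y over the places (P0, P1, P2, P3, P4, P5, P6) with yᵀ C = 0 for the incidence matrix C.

y = (P0:3, P1:3, P2:3, P3:1, P4:3, P5:2, P6:2)

Incidence matrix C (rows=places, cols=transitions):
       t0   t1   t2   t3   t4   t5
   P0  -2   -3   -3   -1   -2    0
   P1   0    0    0    0    0    1
   P2   0    2    0    0    0    0
   P3   2    3    0   -3    0   -3
   P4   0    0    3    0    0    0
   P5   0    0    0    0    3    0
   P6   2    0    0    3    0    0

Candidate y = [3, 3, 3, 1, 3, 2, 2]; check y·C column-wise:
  col t0: 3·-2 + 3·0 + 3·0 + 1·2 + 3·0 + 2·0 + 2·2 = 0
  col t1: 3·-3 + 3·0 + 3·2 + 1·3 + 3·0 + 2·0 + 2·0 = 0
  col t2: 3·-3 + 3·0 + 3·0 + 1·0 + 3·3 + 2·0 + 2·0 = 0
  col t3: 3·-1 + 3·0 + 3·0 + 1·-3 + 3·0 + 2·0 + 2·3 = 0
  col t4: 3·-2 + 3·0 + 3·0 + 1·0 + 3·0 + 2·3 + 2·0 = 0
  col t5: 3·0 + 3·1 + 3·0 + 1·-3 + 3·0 + 2·0 + 2·0 = 0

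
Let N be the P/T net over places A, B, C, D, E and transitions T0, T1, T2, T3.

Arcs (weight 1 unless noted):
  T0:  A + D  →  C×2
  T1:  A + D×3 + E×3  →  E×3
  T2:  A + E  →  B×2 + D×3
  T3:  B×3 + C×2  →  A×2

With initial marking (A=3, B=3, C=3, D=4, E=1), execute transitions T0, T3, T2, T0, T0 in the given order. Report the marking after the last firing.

(A=1, B=2, C=7, D=4, E=0)

step 1: fire T0:  (A=3, B=3, C=3, D=4, E=1) → (A=2, B=3, C=5, D=3, E=1)
step 2: fire T3:  (A=2, B=3, C=5, D=3, E=1) → (A=4, B=0, C=3, D=3, E=1)
step 3: fire T2:  (A=4, B=0, C=3, D=3, E=1) → (A=3, B=2, C=3, D=6, E=0)
step 4: fire T0:  (A=3, B=2, C=3, D=6, E=0) → (A=2, B=2, C=5, D=5, E=0)
step 5: fire T0:  (A=2, B=2, C=5, D=5, E=0) → (A=1, B=2, C=7, D=4, E=0)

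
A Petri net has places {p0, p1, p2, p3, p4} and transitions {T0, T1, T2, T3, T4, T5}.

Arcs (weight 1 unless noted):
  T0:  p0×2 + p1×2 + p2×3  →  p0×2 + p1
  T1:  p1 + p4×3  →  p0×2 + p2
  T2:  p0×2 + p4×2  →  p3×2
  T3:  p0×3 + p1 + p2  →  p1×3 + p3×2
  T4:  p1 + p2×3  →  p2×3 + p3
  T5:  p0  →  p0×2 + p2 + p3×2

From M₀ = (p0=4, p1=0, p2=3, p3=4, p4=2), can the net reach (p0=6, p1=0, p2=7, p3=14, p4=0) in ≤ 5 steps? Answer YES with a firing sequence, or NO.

YES — reachable via ⟨T2, T5, T5, T5, T5⟩ (5 firings)

step 1: fire T2:  (p0=4, p1=0, p2=3, p3=4, p4=2) → (p0=2, p1=0, p2=3, p3=6, p4=0)
step 2: fire T5:  (p0=2, p1=0, p2=3, p3=6, p4=0) → (p0=3, p1=0, p2=4, p3=8, p4=0)
step 3: fire T5:  (p0=3, p1=0, p2=4, p3=8, p4=0) → (p0=4, p1=0, p2=5, p3=10, p4=0)
step 4: fire T5:  (p0=4, p1=0, p2=5, p3=10, p4=0) → (p0=5, p1=0, p2=6, p3=12, p4=0)
step 5: fire T5:  (p0=5, p1=0, p2=6, p3=12, p4=0) → (p0=6, p1=0, p2=7, p3=14, p4=0)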